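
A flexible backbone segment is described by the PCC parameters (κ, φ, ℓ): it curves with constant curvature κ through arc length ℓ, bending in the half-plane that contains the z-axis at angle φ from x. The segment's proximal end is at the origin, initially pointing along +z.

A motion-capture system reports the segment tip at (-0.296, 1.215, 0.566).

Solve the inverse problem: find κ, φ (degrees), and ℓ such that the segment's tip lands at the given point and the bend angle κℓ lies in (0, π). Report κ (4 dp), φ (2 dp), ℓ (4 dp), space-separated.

1.3274 103.69 1.7264

ρ = √(x²+y²) = √(-0.296² + 1.215²) = 1.25054
φ = atan2(y, x) mod 360° = atan2(1.215, -0.296) = 103.6918°
|p|² = ρ² + z² = 1.25054² + 0.566² = 1.88420
κ = 2ρ / |p|² = 2×1.25054 / 1.88420 = 1.32739
θ = 2·atan2(ρ, z) = 2·atan2(1.25054, 0.566) = 2.29156 rad
ℓ = θ/κ = 2.29156/1.32739 = 1.72636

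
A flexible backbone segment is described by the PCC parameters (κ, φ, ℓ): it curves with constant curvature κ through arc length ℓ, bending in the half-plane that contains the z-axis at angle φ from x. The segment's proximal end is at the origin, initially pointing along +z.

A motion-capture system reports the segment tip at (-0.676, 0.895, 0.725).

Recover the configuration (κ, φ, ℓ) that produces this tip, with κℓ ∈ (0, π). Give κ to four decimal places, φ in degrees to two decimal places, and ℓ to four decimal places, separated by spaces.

1.2577 127.06 1.5854

ρ = √(x²+y²) = √(-0.676² + 0.895²) = 1.12161
φ = atan2(y, x) mod 360° = atan2(0.895, -0.676) = 127.0640°
|p|² = ρ² + z² = 1.12161² + 0.725² = 1.78363
κ = 2ρ / |p|² = 2×1.12161 / 1.78363 = 1.25767
θ = 2·atan2(ρ, z) = 2·atan2(1.12161, 0.725) = 1.99392 rad
ℓ = θ/κ = 1.99392/1.25767 = 1.58541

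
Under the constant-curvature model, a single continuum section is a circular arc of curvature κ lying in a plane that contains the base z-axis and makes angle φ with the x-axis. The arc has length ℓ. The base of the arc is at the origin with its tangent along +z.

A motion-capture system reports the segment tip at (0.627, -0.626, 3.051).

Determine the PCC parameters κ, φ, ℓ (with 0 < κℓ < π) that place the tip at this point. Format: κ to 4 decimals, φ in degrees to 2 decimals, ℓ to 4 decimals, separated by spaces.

ρ = √(x²+y²) = √(0.627² + -0.626²) = 0.88601
φ = atan2(y, x) mod 360° = atan2(-0.626, 0.627) = 315.0457°
|p|² = ρ² + z² = 0.88601² + 3.051² = 10.09361
κ = 2ρ / |p|² = 2×0.88601 / 10.09361 = 0.17556
θ = 2·atan2(ρ, z) = 2·atan2(0.88601, 3.051) = 0.56525 rad
ℓ = θ/κ = 0.56525/0.17556 = 3.21974

0.1756 315.05 3.2197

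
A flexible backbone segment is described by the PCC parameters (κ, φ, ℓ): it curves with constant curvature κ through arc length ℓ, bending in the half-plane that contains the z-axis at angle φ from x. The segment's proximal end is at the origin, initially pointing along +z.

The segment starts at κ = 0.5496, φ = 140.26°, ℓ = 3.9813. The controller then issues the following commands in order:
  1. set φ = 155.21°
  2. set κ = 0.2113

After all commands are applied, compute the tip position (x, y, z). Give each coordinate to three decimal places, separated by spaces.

initial: κ=0.5496, φ=140.26°, ℓ=3.9813
cmd 1: set φ=155.21° → (κ,φ,ℓ)=(0.5496,155.21°,3.9813) → tip=(-2.6080,1.2045,1.4837)
cmd 2: set κ=0.2113 → (κ,φ,ℓ)=(0.2113,155.21°,3.9813) → tip=(-1.4327,0.6617,3.5280)

-1.433 0.662 3.528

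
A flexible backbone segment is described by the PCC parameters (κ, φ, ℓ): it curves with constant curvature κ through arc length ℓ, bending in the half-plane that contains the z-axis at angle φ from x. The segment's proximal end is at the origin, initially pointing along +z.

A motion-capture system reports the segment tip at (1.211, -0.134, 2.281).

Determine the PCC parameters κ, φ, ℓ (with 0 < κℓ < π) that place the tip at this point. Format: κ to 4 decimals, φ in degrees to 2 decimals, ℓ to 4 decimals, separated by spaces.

ρ = √(x²+y²) = √(1.211² + -0.134²) = 1.21839
φ = atan2(y, x) mod 360° = atan2(-0.134, 1.211) = 353.6858°
|p|² = ρ² + z² = 1.21839² + 2.281² = 6.68744
κ = 2ρ / |p|² = 2×1.21839 / 6.68744 = 0.36438
θ = 2·atan2(ρ, z) = 2·atan2(1.21839, 2.281) = 0.98118 rad
ℓ = θ/κ = 0.98118/0.36438 = 2.69273

0.3644 353.69 2.6927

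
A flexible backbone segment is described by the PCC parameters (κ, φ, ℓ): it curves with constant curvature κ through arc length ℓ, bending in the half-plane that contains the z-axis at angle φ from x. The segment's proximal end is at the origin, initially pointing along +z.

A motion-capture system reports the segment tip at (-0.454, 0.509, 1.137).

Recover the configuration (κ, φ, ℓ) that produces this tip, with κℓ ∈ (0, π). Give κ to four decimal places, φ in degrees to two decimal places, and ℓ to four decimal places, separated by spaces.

ρ = √(x²+y²) = √(-0.454² + 0.509²) = 0.68205
φ = atan2(y, x) mod 360° = atan2(0.509, -0.454) = 131.7312°
|p|² = ρ² + z² = 0.68205² + 1.137² = 1.75797
κ = 2ρ / |p|² = 2×0.68205 / 1.75797 = 0.77596
θ = 2·atan2(ρ, z) = 2·atan2(0.68205, 1.137) = 1.08065 rad
ℓ = θ/κ = 1.08065/0.77596 = 1.39267

0.7760 131.73 1.3927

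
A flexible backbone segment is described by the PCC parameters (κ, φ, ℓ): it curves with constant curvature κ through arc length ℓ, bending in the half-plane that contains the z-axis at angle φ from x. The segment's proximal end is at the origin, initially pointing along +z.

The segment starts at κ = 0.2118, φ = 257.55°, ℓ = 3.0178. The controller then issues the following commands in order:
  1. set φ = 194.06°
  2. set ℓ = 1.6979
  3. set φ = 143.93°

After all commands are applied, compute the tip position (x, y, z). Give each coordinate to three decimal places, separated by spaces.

initial: κ=0.2118, φ=257.55°, ℓ=3.0178
cmd 1: set φ=194.06° → (κ,φ,ℓ)=(0.2118,194.06°,3.0178) → tip=(-0.9041,-0.2264,2.8165)
cmd 2: set ℓ=1.6979 → (κ,φ,ℓ)=(0.2118,194.06°,1.6979) → tip=(-0.2930,-0.0734,1.6615)
cmd 3: set φ=143.93° → (κ,φ,ℓ)=(0.2118,143.93°,1.6979) → tip=(-0.2441,0.1778,1.6615)

-0.244 0.178 1.662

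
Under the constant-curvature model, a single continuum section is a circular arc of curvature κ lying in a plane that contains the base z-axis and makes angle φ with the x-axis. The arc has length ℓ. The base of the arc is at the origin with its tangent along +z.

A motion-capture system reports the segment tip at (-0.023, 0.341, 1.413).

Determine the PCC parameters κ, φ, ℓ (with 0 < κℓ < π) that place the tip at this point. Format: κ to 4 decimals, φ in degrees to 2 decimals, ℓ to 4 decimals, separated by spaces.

0.3234 93.86 1.4675

ρ = √(x²+y²) = √(-0.023² + 0.341²) = 0.34177
φ = atan2(y, x) mod 360° = atan2(0.341, -0.023) = 93.8587°
|p|² = ρ² + z² = 0.34177² + 1.413² = 2.11338
κ = 2ρ / |p|² = 2×0.34177 / 2.11338 = 0.32344
θ = 2·atan2(ρ, z) = 2·atan2(0.34177, 1.413) = 0.47464 rad
ℓ = θ/κ = 0.47464/0.32344 = 1.46748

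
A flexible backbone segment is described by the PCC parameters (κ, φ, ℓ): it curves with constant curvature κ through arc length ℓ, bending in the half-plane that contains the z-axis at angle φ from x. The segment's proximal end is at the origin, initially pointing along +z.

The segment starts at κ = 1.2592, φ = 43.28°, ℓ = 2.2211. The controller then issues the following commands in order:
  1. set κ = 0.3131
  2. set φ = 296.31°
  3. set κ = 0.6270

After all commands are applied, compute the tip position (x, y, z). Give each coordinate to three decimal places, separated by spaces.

0.582 -1.176 1.570

initial: κ=1.2592, φ=43.28°, ℓ=2.2211
cmd 1: set κ=0.3131 → (κ,φ,ℓ)=(0.3131,43.28°,2.2211) → tip=(0.5400,0.5085,2.0464)
cmd 2: set φ=296.31° → (κ,φ,ℓ)=(0.3131,296.31°,2.2211) → tip=(0.3287,-0.6648,2.0464)
cmd 3: set κ=0.6270 → (κ,φ,ℓ)=(0.6270,296.31°,2.2211) → tip=(0.5816,-1.1763,1.5696)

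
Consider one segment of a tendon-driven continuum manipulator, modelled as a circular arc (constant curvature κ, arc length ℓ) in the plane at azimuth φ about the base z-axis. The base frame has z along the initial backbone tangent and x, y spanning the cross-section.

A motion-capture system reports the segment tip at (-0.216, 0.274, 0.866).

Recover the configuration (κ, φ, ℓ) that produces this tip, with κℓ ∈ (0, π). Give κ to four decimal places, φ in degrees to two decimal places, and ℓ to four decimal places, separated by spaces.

0.8005 128.25 0.9569

ρ = √(x²+y²) = √(-0.216² + 0.274²) = 0.34890
φ = atan2(y, x) mod 360° = atan2(0.274, -0.216) = 128.2495°
|p|² = ρ² + z² = 0.34890² + 0.866² = 0.87169
κ = 2ρ / |p|² = 2×0.34890 / 0.87169 = 0.80052
θ = 2·atan2(ρ, z) = 2·atan2(0.34890, 0.866) = 0.76599 rad
ℓ = θ/κ = 0.76599/0.80052 = 0.95686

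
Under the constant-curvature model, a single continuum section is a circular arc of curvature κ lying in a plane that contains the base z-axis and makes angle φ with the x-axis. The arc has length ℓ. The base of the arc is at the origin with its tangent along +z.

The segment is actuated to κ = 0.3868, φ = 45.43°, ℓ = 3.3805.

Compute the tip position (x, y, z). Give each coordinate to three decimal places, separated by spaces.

θ = κ·ℓ = 0.3868 × 3.3805 = 1.30758 rad
ρ = (1 − cos θ)/κ = (1 − 0.26019)/0.3868 = 1.91264
z = sin θ / κ = 0.96556/0.3868 = 2.49627
x = ρ cos φ = 1.91264 × cos(45.43°) = 1.34225
y = ρ sin φ = 1.91264 × sin(45.43°) = 1.36255

1.342 1.363 2.496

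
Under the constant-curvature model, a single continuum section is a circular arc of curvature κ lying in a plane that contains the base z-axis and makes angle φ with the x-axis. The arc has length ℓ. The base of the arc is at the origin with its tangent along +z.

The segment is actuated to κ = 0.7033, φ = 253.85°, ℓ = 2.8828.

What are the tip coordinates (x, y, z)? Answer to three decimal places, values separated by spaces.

θ = κ·ℓ = 0.7033 × 2.8828 = 2.02747 rad
ρ = (1 − cos θ)/κ = (1 − -0.44097)/0.7033 = 2.04887
z = sin θ / κ = 0.89752/0.7033 = 1.27616
x = ρ cos φ = 2.04887 × cos(253.85°) = -0.56990
y = ρ sin φ = 2.04887 × sin(253.85°) = -1.96801

-0.570 -1.968 1.276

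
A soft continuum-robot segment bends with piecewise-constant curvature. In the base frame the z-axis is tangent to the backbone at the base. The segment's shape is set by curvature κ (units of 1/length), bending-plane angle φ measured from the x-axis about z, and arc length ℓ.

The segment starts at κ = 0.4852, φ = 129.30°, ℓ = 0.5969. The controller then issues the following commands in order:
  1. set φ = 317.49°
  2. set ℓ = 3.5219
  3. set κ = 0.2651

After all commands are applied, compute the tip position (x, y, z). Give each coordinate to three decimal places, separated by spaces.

1.126 -1.033 3.032

initial: κ=0.4852, φ=129.30°, ℓ=0.5969
cmd 1: set φ=317.49° → (κ,φ,ℓ)=(0.4852,317.49°,0.5969) → tip=(0.0633,-0.0580,0.5886)
cmd 2: set ℓ=3.5219 → (κ,φ,ℓ)=(0.4852,317.49°,3.5219) → tip=(1.7283,-1.5843,2.0414)
cmd 3: set κ=0.2651 → (κ,φ,ℓ)=(0.2651,317.49°,3.5219) → tip=(1.1265,-1.0326,3.0321)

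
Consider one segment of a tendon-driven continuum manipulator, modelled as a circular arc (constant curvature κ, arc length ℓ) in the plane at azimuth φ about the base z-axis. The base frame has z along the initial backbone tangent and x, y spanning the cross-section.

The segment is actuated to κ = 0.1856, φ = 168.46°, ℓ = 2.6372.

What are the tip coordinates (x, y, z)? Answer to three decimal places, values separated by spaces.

θ = κ·ℓ = 0.1856 × 2.6372 = 0.48946 rad
ρ = (1 − cos θ)/κ = (1 − 0.88258)/0.1856 = 0.63262
z = sin θ / κ = 0.47015/0.1856 = 2.53315
x = ρ cos φ = 0.63262 × cos(168.46°) = -0.61984
y = ρ sin φ = 0.63262 × sin(168.46°) = 0.12656

-0.620 0.127 2.533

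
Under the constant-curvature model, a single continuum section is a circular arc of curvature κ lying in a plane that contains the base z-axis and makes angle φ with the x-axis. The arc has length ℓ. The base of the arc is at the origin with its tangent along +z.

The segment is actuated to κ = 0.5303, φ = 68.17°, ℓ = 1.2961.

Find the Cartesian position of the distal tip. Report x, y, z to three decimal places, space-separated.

0.159 0.397 1.196

θ = κ·ℓ = 0.5303 × 1.2961 = 0.68732 rad
ρ = (1 − cos θ)/κ = (1 − 0.77295)/0.5303 = 0.42816
z = sin θ / κ = 0.63447/0.5303 = 1.19643
x = ρ cos φ = 0.42816 × cos(68.17°) = 0.15921
y = ρ sin φ = 0.42816 × sin(68.17°) = 0.39745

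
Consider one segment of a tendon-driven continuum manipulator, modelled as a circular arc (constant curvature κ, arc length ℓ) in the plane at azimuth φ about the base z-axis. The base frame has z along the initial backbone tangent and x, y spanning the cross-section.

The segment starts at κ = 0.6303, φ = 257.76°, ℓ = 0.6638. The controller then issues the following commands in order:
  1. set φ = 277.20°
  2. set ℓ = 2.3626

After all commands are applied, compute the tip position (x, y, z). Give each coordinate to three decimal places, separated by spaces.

initial: κ=0.6303, φ=257.76°, ℓ=0.6638
cmd 1: set φ=277.20° → (κ,φ,ℓ)=(0.6303,277.20°,0.6638) → tip=(0.0172,-0.1358,0.6446)
cmd 2: set ℓ=2.3626 → (κ,φ,ℓ)=(0.6303,277.20°,2.3626) → tip=(0.1826,-1.4457,1.5813)

0.183 -1.446 1.581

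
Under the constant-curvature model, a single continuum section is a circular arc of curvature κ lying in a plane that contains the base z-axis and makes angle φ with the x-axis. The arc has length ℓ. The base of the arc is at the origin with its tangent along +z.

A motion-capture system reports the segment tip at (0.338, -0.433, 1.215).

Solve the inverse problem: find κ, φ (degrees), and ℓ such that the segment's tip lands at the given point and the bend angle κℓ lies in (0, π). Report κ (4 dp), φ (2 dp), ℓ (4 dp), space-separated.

ρ = √(x²+y²) = √(0.338² + -0.433²) = 0.54930
φ = atan2(y, x) mod 360° = atan2(-0.433, 0.338) = 307.9756°
|p|² = ρ² + z² = 0.54930² + 1.215² = 1.77796
κ = 2ρ / |p|² = 2×0.54930 / 1.77796 = 0.61790
θ = 2·atan2(ρ, z) = 2·atan2(0.54930, 1.215) = 0.84920 rad
ℓ = θ/κ = 0.84920/0.61790 = 1.37433

0.6179 307.98 1.3743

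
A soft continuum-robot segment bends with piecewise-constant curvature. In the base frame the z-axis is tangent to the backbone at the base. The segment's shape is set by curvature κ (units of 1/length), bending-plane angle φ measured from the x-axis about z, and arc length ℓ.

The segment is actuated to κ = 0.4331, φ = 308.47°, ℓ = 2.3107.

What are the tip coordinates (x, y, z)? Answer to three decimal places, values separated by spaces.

θ = κ·ℓ = 0.4331 × 2.3107 = 1.00076 rad
ρ = (1 − cos θ)/κ = (1 − 0.53966)/0.4331 = 1.06290
z = sin θ / κ = 0.84188/0.4331 = 1.94386
x = ρ cos φ = 1.06290 × cos(308.47°) = 0.66123
y = ρ sin φ = 1.06290 × sin(308.47°) = -0.83218

0.661 -0.832 1.944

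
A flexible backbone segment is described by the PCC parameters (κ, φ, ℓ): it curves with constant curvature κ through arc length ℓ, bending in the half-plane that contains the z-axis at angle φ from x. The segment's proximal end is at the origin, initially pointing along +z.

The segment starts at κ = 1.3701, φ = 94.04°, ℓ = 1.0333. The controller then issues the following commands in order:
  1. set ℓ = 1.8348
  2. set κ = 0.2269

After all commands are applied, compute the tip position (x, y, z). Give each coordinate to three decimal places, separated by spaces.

-0.027 0.376 1.782

initial: κ=1.3701, φ=94.04°, ℓ=1.0333
cmd 1: set ℓ=1.8348 → (κ,φ,ℓ)=(1.3701,94.04°,1.8348) → tip=(-0.0930,1.3173,0.4287)
cmd 2: set κ=0.2269 → (κ,φ,ℓ)=(0.2269,94.04°,1.8348) → tip=(-0.0265,0.3755,1.7823)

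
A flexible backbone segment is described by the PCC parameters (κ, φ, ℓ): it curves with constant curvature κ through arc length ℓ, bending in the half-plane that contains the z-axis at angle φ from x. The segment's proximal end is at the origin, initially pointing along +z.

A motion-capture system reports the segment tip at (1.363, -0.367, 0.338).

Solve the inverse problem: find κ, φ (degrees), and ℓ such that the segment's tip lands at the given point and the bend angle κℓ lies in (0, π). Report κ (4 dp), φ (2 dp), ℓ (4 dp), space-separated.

ρ = √(x²+y²) = √(1.363² + -0.367²) = 1.41154
φ = atan2(y, x) mod 360° = atan2(-0.367, 1.363) = 344.9300°
|p|² = ρ² + z² = 1.41154² + 0.338² = 2.10670
κ = 2ρ / |p|² = 2×1.41154 / 2.10670 = 1.34005
θ = 2·atan2(ρ, z) = 2·atan2(1.41154, 0.338) = 2.67154 rad
ℓ = θ/κ = 2.67154/1.34005 = 1.99361

1.3401 344.93 1.9936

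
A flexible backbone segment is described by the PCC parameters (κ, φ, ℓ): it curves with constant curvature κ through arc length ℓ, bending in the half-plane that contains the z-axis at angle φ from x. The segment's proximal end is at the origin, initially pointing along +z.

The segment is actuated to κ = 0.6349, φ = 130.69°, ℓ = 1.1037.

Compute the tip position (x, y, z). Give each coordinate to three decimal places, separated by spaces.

θ = κ·ℓ = 0.6349 × 1.1037 = 0.70074 rad
ρ = (1 − cos θ)/κ = (1 − 0.76437)/0.6349 = 0.37114
z = sin θ / κ = 0.64478/0.6349 = 1.01557
x = ρ cos φ = 0.37114 × cos(130.69°) = -0.24197
y = ρ sin φ = 0.37114 × sin(130.69°) = 0.28141

-0.242 0.281 1.016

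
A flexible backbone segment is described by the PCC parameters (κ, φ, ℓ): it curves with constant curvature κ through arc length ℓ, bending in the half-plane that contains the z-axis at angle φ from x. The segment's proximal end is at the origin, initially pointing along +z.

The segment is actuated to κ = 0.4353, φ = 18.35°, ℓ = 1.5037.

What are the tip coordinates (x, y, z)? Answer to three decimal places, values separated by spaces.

θ = κ·ℓ = 0.4353 × 1.5037 = 0.65456 rad
ρ = (1 − cos θ)/κ = (1 − 0.79332)/0.4353 = 0.47481
z = sin θ / κ = 0.60881/0.4353 = 1.39860
x = ρ cos φ = 0.47481 × cos(18.35°) = 0.45067
y = ρ sin φ = 0.47481 × sin(18.35°) = 0.14948

0.451 0.149 1.399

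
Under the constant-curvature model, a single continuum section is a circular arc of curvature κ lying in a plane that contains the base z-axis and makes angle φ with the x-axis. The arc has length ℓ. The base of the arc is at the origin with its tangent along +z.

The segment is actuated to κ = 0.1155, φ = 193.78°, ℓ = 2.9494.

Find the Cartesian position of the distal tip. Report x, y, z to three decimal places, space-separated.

θ = κ·ℓ = 0.1155 × 2.9494 = 0.34066 rad
ρ = (1 − cos θ)/κ = (1 − 0.94254)/0.1155 = 0.49753
z = sin θ / κ = 0.33411/0.1155 = 2.89269
x = ρ cos φ = 0.49753 × cos(193.78°) = -0.48321
y = ρ sin φ = 0.49753 × sin(193.78°) = -0.11851

-0.483 -0.119 2.893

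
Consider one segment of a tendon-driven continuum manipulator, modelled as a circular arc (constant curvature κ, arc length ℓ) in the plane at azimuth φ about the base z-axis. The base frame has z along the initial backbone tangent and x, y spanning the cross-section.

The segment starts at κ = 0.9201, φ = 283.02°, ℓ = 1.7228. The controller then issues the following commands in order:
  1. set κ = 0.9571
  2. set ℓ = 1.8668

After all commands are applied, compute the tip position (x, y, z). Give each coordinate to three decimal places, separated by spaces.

initial: κ=0.9201, φ=283.02°, ℓ=1.7228
cmd 1: set κ=0.9571 → (κ,φ,ℓ)=(0.9571,283.02°,1.7228) → tip=(0.2538,-1.0974,1.0416)
cmd 2: set ℓ=1.8668 → (κ,φ,ℓ)=(0.9571,283.02°,1.8668) → tip=(0.2858,-1.2361,1.0206)

0.286 -1.236 1.021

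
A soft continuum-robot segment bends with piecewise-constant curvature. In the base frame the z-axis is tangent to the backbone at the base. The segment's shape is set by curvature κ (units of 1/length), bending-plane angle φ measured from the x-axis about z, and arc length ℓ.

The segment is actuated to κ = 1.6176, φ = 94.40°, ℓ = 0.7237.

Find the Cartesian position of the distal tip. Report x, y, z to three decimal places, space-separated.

θ = κ·ℓ = 1.6176 × 0.7237 = 1.17066 rad
ρ = (1 − cos θ)/κ = (1 − 0.38955)/1.6176 = 0.37738
z = sin θ / κ = 0.92101/1.6176 = 0.56937
x = ρ cos φ = 0.37738 × cos(94.40°) = -0.02895
y = ρ sin φ = 0.37738 × sin(94.40°) = 0.37627

-0.029 0.376 0.569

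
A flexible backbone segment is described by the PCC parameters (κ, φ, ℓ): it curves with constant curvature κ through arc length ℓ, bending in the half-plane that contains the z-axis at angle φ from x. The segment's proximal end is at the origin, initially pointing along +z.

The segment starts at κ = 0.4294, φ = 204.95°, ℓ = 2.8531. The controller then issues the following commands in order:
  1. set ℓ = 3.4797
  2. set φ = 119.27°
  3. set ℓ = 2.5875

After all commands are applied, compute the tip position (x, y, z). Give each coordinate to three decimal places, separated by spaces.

initial: κ=0.4294, φ=204.95°, ℓ=2.8531
cmd 1: set ℓ=3.4797 → (κ,φ,ℓ)=(0.4294,204.95°,3.4797) → tip=(-1.9499,-0.9072,2.3220)
cmd 2: set φ=119.27° → (κ,φ,ℓ)=(0.4294,119.27°,3.4797) → tip=(-1.0515,1.8760,2.3220)
cmd 3: set ℓ=2.5875 → (κ,φ,ℓ)=(0.4294,119.27°,2.5875) → tip=(-0.6334,1.1301,2.0870)

-0.633 1.130 2.087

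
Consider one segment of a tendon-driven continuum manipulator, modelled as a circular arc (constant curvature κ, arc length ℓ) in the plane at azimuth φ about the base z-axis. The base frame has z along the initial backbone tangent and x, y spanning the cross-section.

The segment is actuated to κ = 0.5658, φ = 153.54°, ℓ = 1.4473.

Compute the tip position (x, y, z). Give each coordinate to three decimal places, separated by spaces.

θ = κ·ℓ = 0.5658 × 1.4473 = 0.81888 rad
ρ = (1 − cos θ)/κ = (1 − 0.68304)/0.5658 = 0.56020
z = sin θ / κ = 0.73038/0.5658 = 1.29089
x = ρ cos φ = 0.56020 × cos(153.54°) = -0.50152
y = ρ sin φ = 0.56020 × sin(153.54°) = 0.24961

-0.502 0.250 1.291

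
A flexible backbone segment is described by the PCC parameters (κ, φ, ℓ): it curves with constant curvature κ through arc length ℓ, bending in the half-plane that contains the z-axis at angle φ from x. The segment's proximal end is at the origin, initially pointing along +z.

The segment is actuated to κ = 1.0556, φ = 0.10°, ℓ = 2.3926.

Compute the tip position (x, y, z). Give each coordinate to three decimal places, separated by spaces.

1.721 0.003 0.547

θ = κ·ℓ = 1.0556 × 2.3926 = 2.52563 rad
ρ = (1 − cos θ)/κ = (1 − -0.81622)/1.0556 = 1.72055
z = sin θ / κ = 0.57775/1.0556 = 0.54731
x = ρ cos φ = 1.72055 × cos(0.10°) = 1.72055
y = ρ sin φ = 1.72055 × sin(0.10°) = 0.00300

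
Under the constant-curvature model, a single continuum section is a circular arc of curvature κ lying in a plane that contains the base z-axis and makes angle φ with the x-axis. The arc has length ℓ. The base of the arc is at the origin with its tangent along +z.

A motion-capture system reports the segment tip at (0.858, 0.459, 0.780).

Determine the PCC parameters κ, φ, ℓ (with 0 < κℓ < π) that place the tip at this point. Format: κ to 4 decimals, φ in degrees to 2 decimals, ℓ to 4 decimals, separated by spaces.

ρ = √(x²+y²) = √(0.858² + 0.459²) = 0.97306
φ = atan2(y, x) mod 360° = atan2(0.459, 0.858) = 28.1452°
|p|² = ρ² + z² = 0.97306² + 0.780² = 1.55524
κ = 2ρ / |p|² = 2×0.97306 / 1.55524 = 1.25133
θ = 2·atan2(ρ, z) = 2·atan2(0.97306, 0.780) = 1.79017 rad
ℓ = θ/κ = 1.79017/1.25133 = 1.43062

1.2513 28.15 1.4306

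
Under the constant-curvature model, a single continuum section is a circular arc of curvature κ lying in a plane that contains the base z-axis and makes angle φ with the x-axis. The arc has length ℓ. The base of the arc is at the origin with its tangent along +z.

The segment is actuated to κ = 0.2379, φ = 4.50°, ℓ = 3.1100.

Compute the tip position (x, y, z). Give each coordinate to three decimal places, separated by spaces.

θ = κ·ℓ = 0.2379 × 3.1100 = 0.73987 rad
ρ = (1 − cos θ)/κ = (1 − 0.73856)/0.2379 = 1.09896
z = sin θ / κ = 0.67419/0.2379 = 2.83393
x = ρ cos φ = 1.09896 × cos(4.50°) = 1.09557
y = ρ sin φ = 1.09896 × sin(4.50°) = 0.08622

1.096 0.086 2.834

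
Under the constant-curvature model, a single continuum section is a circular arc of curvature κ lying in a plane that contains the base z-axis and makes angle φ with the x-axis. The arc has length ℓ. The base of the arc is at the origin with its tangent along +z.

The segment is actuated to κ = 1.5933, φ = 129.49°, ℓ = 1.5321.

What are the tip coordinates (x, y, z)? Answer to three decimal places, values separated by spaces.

θ = κ·ℓ = 1.5933 × 1.5321 = 2.44109 rad
ρ = (1 − cos θ)/κ = (1 − -0.76452)/1.5933 = 1.10746
z = sin θ / κ = 0.64460/1.5933 = 0.40457
x = ρ cos φ = 1.10746 × cos(129.49°) = -0.70428
y = ρ sin φ = 1.10746 × sin(129.49°) = 0.85467

-0.704 0.855 0.405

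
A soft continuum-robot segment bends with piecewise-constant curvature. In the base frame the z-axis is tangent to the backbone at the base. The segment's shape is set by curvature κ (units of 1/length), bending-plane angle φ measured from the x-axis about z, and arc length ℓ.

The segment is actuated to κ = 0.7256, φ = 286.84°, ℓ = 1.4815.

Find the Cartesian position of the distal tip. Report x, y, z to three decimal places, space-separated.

0.209 -0.692 1.212

θ = κ·ℓ = 0.7256 × 1.4815 = 1.07498 rad
ρ = (1 − cos θ)/κ = (1 − 0.47575)/0.7256 = 0.72250
z = sin θ / κ = 0.87958/0.7256 = 1.21221
x = ρ cos φ = 0.72250 × cos(286.84°) = 0.20931
y = ρ sin φ = 0.72250 × sin(286.84°) = -0.69152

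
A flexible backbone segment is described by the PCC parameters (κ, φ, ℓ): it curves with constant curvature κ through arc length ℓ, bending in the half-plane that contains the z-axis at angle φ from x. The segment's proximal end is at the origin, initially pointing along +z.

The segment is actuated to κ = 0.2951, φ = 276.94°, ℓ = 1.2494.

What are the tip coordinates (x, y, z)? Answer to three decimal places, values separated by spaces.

θ = κ·ℓ = 0.2951 × 1.2494 = 0.36870 rad
ρ = (1 − cos θ)/κ = (1 − 0.93280)/0.2951 = 0.22773
z = sin θ / κ = 0.36040/0.2951 = 1.22128
x = ρ cos φ = 0.22773 × cos(276.94°) = 0.02752
y = ρ sin φ = 0.22773 × sin(276.94°) = -0.22606

0.028 -0.226 1.221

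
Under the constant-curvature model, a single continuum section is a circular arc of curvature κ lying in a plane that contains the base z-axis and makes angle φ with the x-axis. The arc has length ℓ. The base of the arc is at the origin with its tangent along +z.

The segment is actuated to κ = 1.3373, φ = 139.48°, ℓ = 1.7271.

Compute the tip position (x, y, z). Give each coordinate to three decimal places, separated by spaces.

θ = κ·ℓ = 1.3373 × 1.7271 = 2.30965 rad
ρ = (1 − cos θ)/κ = (1 − -0.67344)/1.3373 = 1.25136
z = sin θ / κ = 0.73924/1.3373 = 0.55279
x = ρ cos φ = 1.25136 × cos(139.48°) = -0.95126
y = ρ sin φ = 1.25136 × sin(139.48°) = 0.81302

-0.951 0.813 0.553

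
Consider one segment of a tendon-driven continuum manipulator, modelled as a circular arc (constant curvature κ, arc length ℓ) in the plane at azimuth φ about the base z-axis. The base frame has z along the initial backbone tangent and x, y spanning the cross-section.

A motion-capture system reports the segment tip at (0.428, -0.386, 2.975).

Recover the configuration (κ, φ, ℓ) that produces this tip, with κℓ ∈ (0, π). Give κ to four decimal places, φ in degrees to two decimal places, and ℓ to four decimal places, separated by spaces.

ρ = √(x²+y²) = √(0.428² + -0.386²) = 0.57635
φ = atan2(y, x) mod 360° = atan2(-0.386, 0.428) = 317.9537°
|p|² = ρ² + z² = 0.57635² + 2.975² = 9.18281
κ = 2ρ / |p|² = 2×0.57635 / 9.18281 = 0.12553
θ = 2·atan2(ρ, z) = 2·atan2(0.57635, 2.975) = 0.38272 rad
ℓ = θ/κ = 0.38272/0.12553 = 3.04889

0.1255 317.95 3.0489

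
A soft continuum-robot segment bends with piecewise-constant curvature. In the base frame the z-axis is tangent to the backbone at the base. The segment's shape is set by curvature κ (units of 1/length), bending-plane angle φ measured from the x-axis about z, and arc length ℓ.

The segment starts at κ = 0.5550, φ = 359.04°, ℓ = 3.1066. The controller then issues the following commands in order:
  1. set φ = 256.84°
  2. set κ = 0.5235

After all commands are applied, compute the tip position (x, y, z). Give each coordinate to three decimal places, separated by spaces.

initial: κ=0.5550, φ=359.04°, ℓ=3.1066
cmd 1: set φ=256.84° → (κ,φ,ℓ)=(0.5550,256.84°,3.1066) → tip=(-0.4729,-2.0225,1.7807)
cmd 2: set κ=0.5235 → (κ,φ,ℓ)=(0.5235,256.84°,3.1066) → tip=(-0.4590,-1.9632,1.9073)

-0.459 -1.963 1.907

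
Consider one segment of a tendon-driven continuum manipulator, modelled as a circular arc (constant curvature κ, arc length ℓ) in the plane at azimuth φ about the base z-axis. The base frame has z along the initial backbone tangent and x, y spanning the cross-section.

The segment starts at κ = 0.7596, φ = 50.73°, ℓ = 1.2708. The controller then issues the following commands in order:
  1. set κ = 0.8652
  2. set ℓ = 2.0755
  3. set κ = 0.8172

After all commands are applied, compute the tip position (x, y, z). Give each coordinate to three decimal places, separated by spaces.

initial: κ=0.7596, φ=50.73°, ℓ=1.2708
cmd 1: set κ=0.8652 → (κ,φ,ℓ)=(0.8652,50.73°,1.2708) → tip=(0.3994,0.4885,1.0298)
cmd 2: set ℓ=2.0755 → (κ,φ,ℓ)=(0.8652,50.73°,2.0755) → tip=(0.8948,1.0944,1.1267)
cmd 3: set κ=0.8172 → (κ,φ,ℓ)=(0.8172,50.73°,2.0755) → tip=(0.8714,1.0657,1.2141)

0.871 1.066 1.214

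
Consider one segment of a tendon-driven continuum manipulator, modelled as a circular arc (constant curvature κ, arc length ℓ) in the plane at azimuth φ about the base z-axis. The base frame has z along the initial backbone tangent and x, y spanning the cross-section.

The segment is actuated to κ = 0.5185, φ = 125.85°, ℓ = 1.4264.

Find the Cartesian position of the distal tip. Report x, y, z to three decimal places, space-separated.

-0.295 0.408 1.300

θ = κ·ℓ = 0.5185 × 1.4264 = 0.73959 rad
ρ = (1 − cos θ)/κ = (1 − 0.73875)/0.5185 = 0.50386
z = sin θ / κ = 0.67398/0.5185 = 1.29987
x = ρ cos φ = 0.50386 × cos(125.85°) = -0.29510
y = ρ sin φ = 0.50386 × sin(125.85°) = 0.40841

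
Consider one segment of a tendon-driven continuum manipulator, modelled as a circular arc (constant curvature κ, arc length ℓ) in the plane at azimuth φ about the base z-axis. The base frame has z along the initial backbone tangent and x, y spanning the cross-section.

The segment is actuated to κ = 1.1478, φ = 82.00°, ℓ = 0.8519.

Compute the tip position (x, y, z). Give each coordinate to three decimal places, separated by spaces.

θ = κ·ℓ = 1.1478 × 0.8519 = 0.97781 rad
ρ = (1 − cos θ)/κ = (1 − 0.55884)/1.1478 = 0.38435
z = sin θ / κ = 0.82928/1.1478 = 0.72249
x = ρ cos φ = 0.38435 × cos(82.00°) = 0.05349
y = ρ sin φ = 0.38435 × sin(82.00°) = 0.38061

0.053 0.381 0.722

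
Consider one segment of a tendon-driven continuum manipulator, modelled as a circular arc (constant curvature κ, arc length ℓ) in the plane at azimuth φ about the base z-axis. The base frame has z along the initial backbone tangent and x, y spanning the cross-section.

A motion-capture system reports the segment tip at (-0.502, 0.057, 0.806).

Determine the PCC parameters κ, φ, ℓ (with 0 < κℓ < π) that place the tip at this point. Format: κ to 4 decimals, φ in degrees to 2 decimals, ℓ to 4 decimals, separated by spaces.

1.1167 173.52 1.0028

ρ = √(x²+y²) = √(-0.502² + 0.057²) = 0.50523
φ = atan2(y, x) mod 360° = atan2(0.057, -0.502) = 173.5220°
|p|² = ρ² + z² = 0.50523² + 0.806² = 0.90489
κ = 2ρ / |p|² = 2×0.50523 / 0.90489 = 1.11666
θ = 2·atan2(ρ, z) = 2·atan2(0.50523, 0.806) = 1.11983 rad
ℓ = θ/κ = 1.11983/1.11666 = 1.00284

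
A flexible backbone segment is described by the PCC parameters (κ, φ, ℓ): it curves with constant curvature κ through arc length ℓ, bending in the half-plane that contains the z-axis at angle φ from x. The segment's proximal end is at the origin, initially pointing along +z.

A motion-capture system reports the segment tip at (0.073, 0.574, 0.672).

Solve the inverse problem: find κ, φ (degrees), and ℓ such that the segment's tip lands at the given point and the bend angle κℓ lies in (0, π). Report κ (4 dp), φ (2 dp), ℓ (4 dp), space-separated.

ρ = √(x²+y²) = √(0.073² + 0.574²) = 0.57862
φ = atan2(y, x) mod 360° = atan2(0.574, 0.073) = 82.7522°
|p|² = ρ² + z² = 0.57862² + 0.672² = 0.78639
κ = 2ρ / |p|² = 2×0.57862 / 0.78639 = 1.47160
θ = 2·atan2(ρ, z) = 2·atan2(0.57862, 0.672) = 1.42174 rad
ℓ = θ/κ = 1.42174/1.47160 = 0.96612

1.4716 82.75 0.9661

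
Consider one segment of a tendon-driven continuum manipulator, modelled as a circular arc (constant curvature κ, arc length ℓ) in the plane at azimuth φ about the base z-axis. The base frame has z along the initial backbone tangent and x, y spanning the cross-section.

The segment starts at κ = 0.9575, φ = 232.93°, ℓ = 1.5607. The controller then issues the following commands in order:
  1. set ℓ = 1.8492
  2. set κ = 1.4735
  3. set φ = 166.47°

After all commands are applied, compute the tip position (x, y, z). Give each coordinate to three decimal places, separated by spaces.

initial: κ=0.9575, φ=232.93°, ℓ=1.5607
cmd 1: set ℓ=1.8492 → (κ,φ,ℓ)=(0.9575,232.93°,1.8492) → tip=(-0.7545,-0.9987,1.0236)
cmd 2: set κ=1.4735 → (κ,φ,ℓ)=(1.4735,232.93°,1.8492) → tip=(-0.7832,-1.0366,0.2747)
cmd 3: set φ=166.47° → (κ,φ,ℓ)=(1.4735,166.47°,1.8492) → tip=(-1.2632,0.3040,0.2747)

-1.263 0.304 0.275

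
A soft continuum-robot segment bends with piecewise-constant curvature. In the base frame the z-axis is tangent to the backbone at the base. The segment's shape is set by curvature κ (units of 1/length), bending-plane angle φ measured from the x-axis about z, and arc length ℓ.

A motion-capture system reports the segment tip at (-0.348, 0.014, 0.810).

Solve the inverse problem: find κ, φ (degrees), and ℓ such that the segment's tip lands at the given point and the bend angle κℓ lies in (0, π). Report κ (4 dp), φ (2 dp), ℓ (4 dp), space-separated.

ρ = √(x²+y²) = √(-0.348² + 0.014²) = 0.34828
φ = atan2(y, x) mod 360° = atan2(0.014, -0.348) = 177.6962°
|p|² = ρ² + z² = 0.34828² + 0.810² = 0.77740
κ = 2ρ / |p|² = 2×0.34828 / 0.77740 = 0.89602
θ = 2·atan2(ρ, z) = 2·atan2(0.34828, 0.810) = 0.81216 rad
ℓ = θ/κ = 0.81216/0.89602 = 0.90641

0.8960 177.70 0.9064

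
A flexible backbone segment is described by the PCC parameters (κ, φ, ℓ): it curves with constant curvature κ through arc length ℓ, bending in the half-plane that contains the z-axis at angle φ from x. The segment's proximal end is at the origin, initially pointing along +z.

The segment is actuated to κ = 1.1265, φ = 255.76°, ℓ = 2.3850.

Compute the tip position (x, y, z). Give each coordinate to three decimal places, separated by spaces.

-0.415 -1.633 0.390

θ = κ·ℓ = 1.1265 × 2.3850 = 2.68670 rad
ρ = (1 − cos θ)/κ = (1 − -0.89831)/1.1265 = 1.68514
z = sin θ / κ = 0.43936/1.1265 = 0.39003
x = ρ cos φ = 1.68514 × cos(255.76°) = -0.41452
y = ρ sin φ = 1.68514 × sin(255.76°) = -1.63336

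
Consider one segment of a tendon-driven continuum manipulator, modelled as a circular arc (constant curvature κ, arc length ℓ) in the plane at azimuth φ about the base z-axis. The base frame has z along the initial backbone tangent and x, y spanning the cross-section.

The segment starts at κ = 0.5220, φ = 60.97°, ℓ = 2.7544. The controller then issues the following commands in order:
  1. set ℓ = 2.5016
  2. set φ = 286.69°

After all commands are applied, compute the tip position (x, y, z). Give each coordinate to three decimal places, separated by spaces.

initial: κ=0.5220, φ=60.97°, ℓ=2.7544
cmd 1: set ℓ=2.5016 → (κ,φ,ℓ)=(0.5220,60.97°,2.5016) → tip=(0.6862,1.2364,1.8489)
cmd 2: set φ=286.69° → (κ,φ,ℓ)=(0.5220,286.69°,2.5016) → tip=(0.4061,-1.3545,1.8489)

0.406 -1.354 1.849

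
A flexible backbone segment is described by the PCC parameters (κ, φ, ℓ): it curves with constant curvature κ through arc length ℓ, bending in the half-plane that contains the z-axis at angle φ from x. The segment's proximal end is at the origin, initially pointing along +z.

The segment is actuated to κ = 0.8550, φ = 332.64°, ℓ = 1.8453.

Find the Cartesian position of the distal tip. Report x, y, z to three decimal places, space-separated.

1.046 -0.541 1.170

θ = κ·ℓ = 0.8550 × 1.8453 = 1.57773 rad
ρ = (1 − cos θ)/κ = (1 − -0.00694)/0.8550 = 1.17770
z = sin θ / κ = 0.99998/0.8550 = 1.16956
x = ρ cos φ = 1.17770 × cos(332.64°) = 1.04596
y = ρ sin φ = 1.17770 × sin(332.64°) = -0.54125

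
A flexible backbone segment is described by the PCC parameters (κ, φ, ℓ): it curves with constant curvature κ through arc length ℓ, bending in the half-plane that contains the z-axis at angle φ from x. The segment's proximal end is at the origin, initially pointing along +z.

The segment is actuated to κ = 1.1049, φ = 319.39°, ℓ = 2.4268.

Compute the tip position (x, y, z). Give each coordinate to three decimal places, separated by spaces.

1.303 -1.117 0.402

θ = κ·ℓ = 1.1049 × 2.4268 = 2.68137 rad
ρ = (1 − cos θ)/κ = (1 − -0.89595)/1.1049 = 1.71595
z = sin θ / κ = 0.44415/1.1049 = 0.40198
x = ρ cos φ = 1.71595 × cos(319.39°) = 1.30268
y = ρ sin φ = 1.71595 × sin(319.39°) = -1.11692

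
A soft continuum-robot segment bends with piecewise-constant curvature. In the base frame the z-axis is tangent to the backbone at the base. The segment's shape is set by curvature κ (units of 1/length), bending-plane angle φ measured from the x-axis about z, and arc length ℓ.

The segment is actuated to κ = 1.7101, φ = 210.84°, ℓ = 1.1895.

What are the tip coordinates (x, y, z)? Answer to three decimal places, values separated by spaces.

θ = κ·ℓ = 1.7101 × 1.1895 = 2.03416 rad
ρ = (1 − cos θ)/κ = (1 − -0.44696)/1.7101 = 0.84613
z = sin θ / κ = 0.89455/1.7101 = 0.52310
x = ρ cos φ = 0.84613 × cos(210.84°) = -0.72649
y = ρ sin φ = 0.84613 × sin(210.84°) = -0.43376

-0.726 -0.434 0.523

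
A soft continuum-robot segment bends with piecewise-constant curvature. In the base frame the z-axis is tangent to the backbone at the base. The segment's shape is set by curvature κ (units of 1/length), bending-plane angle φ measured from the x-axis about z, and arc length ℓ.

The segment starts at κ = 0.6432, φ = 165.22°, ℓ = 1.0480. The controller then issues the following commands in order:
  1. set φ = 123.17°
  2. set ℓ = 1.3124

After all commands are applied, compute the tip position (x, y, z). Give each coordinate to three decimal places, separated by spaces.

-0.285 0.437 1.162

initial: κ=0.6432, φ=165.22°, ℓ=1.0480
cmd 1: set φ=123.17° → (κ,φ,ℓ)=(0.6432,123.17°,1.0480) → tip=(-0.1860,0.2846,0.9704)
cmd 2: set ℓ=1.3124 → (κ,φ,ℓ)=(0.6432,123.17°,1.3124) → tip=(-0.2855,0.4368,1.1620)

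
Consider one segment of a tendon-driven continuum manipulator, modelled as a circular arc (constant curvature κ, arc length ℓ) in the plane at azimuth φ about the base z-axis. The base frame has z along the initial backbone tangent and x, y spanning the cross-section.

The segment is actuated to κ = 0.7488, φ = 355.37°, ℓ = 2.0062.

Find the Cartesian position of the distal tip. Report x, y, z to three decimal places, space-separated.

θ = κ·ℓ = 0.7488 × 2.0062 = 1.50224 rad
ρ = (1 − cos θ)/κ = (1 − 0.06850)/0.7488 = 1.24399
z = sin θ / κ = 0.99765/0.7488 = 1.33233
x = ρ cos φ = 1.24399 × cos(355.37°) = 1.23993
y = ρ sin φ = 1.24399 × sin(355.37°) = -0.10042

1.240 -0.100 1.332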